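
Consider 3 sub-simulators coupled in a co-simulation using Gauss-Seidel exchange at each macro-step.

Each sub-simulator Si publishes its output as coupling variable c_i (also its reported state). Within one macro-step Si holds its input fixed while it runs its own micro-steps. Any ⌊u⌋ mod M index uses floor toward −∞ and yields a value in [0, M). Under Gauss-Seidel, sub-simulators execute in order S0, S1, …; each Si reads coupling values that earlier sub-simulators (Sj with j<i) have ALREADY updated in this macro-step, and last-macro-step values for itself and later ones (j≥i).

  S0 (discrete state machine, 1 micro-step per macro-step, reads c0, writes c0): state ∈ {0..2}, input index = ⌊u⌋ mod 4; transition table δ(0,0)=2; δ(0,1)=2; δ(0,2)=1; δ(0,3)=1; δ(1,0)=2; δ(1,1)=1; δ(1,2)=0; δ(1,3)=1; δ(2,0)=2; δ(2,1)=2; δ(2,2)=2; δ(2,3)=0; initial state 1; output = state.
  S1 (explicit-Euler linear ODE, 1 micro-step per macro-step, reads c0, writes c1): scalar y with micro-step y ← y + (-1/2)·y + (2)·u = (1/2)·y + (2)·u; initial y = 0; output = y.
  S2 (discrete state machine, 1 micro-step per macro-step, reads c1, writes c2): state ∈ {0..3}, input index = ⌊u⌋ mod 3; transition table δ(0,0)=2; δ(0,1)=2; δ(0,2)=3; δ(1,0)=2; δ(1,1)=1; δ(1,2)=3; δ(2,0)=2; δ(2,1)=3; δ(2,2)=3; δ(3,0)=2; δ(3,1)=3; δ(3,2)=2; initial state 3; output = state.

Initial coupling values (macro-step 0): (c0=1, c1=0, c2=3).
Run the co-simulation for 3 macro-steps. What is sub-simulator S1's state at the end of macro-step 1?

S1 state at macro-step 1 = 2

macro 1: S0 reads c0=1 → after 1×micro: 1; S1 reads c0=1 → after 1×micro: 2; S2 reads c1=2 → after 1×micro: 2 ⇒ (c0=1, c1=2, c2=2)
macro 2: S0 reads c0=1 → after 1×micro: 1; S1 reads c0=1 → after 1×micro: 3; S2 reads c1=3 → after 1×micro: 2 ⇒ (c0=1, c1=3, c2=2)
macro 3: S0 reads c0=1 → after 1×micro: 1; S1 reads c0=1 → after 1×micro: 7/2; S2 reads c1=7/2 → after 1×micro: 2 ⇒ (c0=1, c1=7/2, c2=2)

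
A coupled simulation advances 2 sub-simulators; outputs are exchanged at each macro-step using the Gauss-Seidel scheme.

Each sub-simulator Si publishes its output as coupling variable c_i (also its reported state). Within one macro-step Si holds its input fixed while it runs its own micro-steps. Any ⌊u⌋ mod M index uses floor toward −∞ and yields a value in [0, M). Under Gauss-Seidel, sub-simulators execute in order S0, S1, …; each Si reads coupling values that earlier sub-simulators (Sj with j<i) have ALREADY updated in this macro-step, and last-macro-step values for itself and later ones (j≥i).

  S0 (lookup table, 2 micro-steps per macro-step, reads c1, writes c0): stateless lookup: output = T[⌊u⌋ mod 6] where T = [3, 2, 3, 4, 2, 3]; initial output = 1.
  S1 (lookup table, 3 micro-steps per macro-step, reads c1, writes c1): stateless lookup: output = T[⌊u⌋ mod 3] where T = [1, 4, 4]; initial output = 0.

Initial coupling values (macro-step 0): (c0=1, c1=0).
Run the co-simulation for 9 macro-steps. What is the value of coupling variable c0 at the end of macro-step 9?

c0 at macro-step 9 = 2

macro 1: S0 reads c1=0 → after 2×micro: 3; S1 reads c1=0 → after 3×micro: 1 ⇒ (c0=3, c1=1)
macro 2: S0 reads c1=1 → after 2×micro: 2; S1 reads c1=1 → after 3×micro: 4 ⇒ (c0=2, c1=4)
macro 3: S0 reads c1=4 → after 2×micro: 2; S1 reads c1=4 → after 3×micro: 4 ⇒ (c0=2, c1=4)
macro 4: S0 reads c1=4 → after 2×micro: 2; S1 reads c1=4 → after 3×micro: 4 ⇒ (c0=2, c1=4)
macro 5: S0 reads c1=4 → after 2×micro: 2; S1 reads c1=4 → after 3×micro: 4 ⇒ (c0=2, c1=4)
macro 6: S0 reads c1=4 → after 2×micro: 2; S1 reads c1=4 → after 3×micro: 4 ⇒ (c0=2, c1=4)
macro 7: S0 reads c1=4 → after 2×micro: 2; S1 reads c1=4 → after 3×micro: 4 ⇒ (c0=2, c1=4)
macro 8: S0 reads c1=4 → after 2×micro: 2; S1 reads c1=4 → after 3×micro: 4 ⇒ (c0=2, c1=4)
macro 9: S0 reads c1=4 → after 2×micro: 2; S1 reads c1=4 → after 3×micro: 4 ⇒ (c0=2, c1=4)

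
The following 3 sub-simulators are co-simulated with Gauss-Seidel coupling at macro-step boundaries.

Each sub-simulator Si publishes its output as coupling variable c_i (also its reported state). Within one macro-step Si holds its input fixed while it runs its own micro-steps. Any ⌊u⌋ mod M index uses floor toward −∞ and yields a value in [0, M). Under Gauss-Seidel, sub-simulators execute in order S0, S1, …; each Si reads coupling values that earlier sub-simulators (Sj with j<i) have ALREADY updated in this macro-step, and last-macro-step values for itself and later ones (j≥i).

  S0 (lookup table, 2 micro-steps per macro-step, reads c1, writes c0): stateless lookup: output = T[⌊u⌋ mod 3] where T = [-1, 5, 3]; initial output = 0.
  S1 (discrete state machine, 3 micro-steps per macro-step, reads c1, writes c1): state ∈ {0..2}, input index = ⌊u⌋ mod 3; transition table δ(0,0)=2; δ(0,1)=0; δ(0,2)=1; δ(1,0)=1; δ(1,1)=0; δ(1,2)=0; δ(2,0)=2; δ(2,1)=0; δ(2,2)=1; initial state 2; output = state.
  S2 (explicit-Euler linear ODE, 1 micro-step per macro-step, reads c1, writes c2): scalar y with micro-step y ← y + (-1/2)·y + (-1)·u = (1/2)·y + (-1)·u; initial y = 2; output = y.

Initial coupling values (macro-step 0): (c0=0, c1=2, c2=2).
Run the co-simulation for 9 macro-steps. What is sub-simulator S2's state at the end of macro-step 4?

S2 state at macro-step 4 = -2

macro 1: S0 reads c1=2 → after 2×micro: 3; S1 reads c1=2 → after 3×micro: 1; S2 reads c1=1 → after 1×micro: 0 ⇒ (c0=3, c1=1, c2=0)
macro 2: S0 reads c1=1 → after 2×micro: 5; S1 reads c1=1 → after 3×micro: 0; S2 reads c1=0 → after 1×micro: 0 ⇒ (c0=5, c1=0, c2=0)
macro 3: S0 reads c1=0 → after 2×micro: -1; S1 reads c1=0 → after 3×micro: 2; S2 reads c1=2 → after 1×micro: -2 ⇒ (c0=-1, c1=2, c2=-2)
macro 4: S0 reads c1=2 → after 2×micro: 3; S1 reads c1=2 → after 3×micro: 1; S2 reads c1=1 → after 1×micro: -2 ⇒ (c0=3, c1=1, c2=-2)
macro 5: S0 reads c1=1 → after 2×micro: 5; S1 reads c1=1 → after 3×micro: 0; S2 reads c1=0 → after 1×micro: -1 ⇒ (c0=5, c1=0, c2=-1)
macro 6: S0 reads c1=0 → after 2×micro: -1; S1 reads c1=0 → after 3×micro: 2; S2 reads c1=2 → after 1×micro: -5/2 ⇒ (c0=-1, c1=2, c2=-5/2)
macro 7: S0 reads c1=2 → after 2×micro: 3; S1 reads c1=2 → after 3×micro: 1; S2 reads c1=1 → after 1×micro: -9/4 ⇒ (c0=3, c1=1, c2=-9/4)
macro 8: S0 reads c1=1 → after 2×micro: 5; S1 reads c1=1 → after 3×micro: 0; S2 reads c1=0 → after 1×micro: -9/8 ⇒ (c0=5, c1=0, c2=-9/8)
macro 9: S0 reads c1=0 → after 2×micro: -1; S1 reads c1=0 → after 3×micro: 2; S2 reads c1=2 → after 1×micro: -41/16 ⇒ (c0=-1, c1=2, c2=-41/16)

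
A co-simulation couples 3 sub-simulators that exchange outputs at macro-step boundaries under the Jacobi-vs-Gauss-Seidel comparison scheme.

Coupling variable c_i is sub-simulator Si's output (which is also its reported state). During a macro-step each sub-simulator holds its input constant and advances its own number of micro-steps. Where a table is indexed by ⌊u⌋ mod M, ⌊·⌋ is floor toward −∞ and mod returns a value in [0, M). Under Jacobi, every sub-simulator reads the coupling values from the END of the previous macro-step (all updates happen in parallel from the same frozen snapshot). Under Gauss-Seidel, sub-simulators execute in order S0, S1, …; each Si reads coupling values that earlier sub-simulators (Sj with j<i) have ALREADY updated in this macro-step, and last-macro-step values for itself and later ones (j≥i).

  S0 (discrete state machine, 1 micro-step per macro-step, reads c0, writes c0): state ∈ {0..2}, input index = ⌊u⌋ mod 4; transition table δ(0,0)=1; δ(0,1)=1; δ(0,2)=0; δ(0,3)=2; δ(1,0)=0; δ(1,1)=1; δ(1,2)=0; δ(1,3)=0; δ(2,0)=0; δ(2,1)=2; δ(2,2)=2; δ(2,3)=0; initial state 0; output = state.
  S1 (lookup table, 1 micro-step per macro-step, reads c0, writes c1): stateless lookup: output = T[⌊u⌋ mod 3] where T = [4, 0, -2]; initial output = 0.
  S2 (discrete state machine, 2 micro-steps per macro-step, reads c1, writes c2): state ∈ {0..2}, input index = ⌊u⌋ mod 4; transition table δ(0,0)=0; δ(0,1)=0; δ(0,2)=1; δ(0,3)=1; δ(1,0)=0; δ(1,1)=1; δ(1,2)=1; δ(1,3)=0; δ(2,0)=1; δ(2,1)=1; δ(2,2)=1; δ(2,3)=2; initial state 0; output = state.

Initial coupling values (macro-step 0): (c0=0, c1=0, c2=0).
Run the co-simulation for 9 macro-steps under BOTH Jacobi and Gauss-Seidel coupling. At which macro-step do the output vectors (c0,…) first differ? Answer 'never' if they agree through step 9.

[Jacobi] macro 1: S0 reads c0=0 → after 1×micro: 1; S1 reads c0=0 → after 1×micro: 4; S2 reads c1=0 → after 2×micro: 0 ⇒ (c0=1, c1=4, c2=0)
[Jacobi] macro 2: S0 reads c0=1 → after 1×micro: 1; S1 reads c0=1 → after 1×micro: 0; S2 reads c1=4 → after 2×micro: 0 ⇒ (c0=1, c1=0, c2=0)
[Jacobi] macro 3: S0 reads c0=1 → after 1×micro: 1; S1 reads c0=1 → after 1×micro: 0; S2 reads c1=0 → after 2×micro: 0 ⇒ (c0=1, c1=0, c2=0)
[Jacobi] macro 4: S0 reads c0=1 → after 1×micro: 1; S1 reads c0=1 → after 1×micro: 0; S2 reads c1=0 → after 2×micro: 0 ⇒ (c0=1, c1=0, c2=0)
[Jacobi] macro 5: S0 reads c0=1 → after 1×micro: 1; S1 reads c0=1 → after 1×micro: 0; S2 reads c1=0 → after 2×micro: 0 ⇒ (c0=1, c1=0, c2=0)
[Jacobi] macro 6: S0 reads c0=1 → after 1×micro: 1; S1 reads c0=1 → after 1×micro: 0; S2 reads c1=0 → after 2×micro: 0 ⇒ (c0=1, c1=0, c2=0)
[Jacobi] macro 7: S0 reads c0=1 → after 1×micro: 1; S1 reads c0=1 → after 1×micro: 0; S2 reads c1=0 → after 2×micro: 0 ⇒ (c0=1, c1=0, c2=0)
[Jacobi] macro 8: S0 reads c0=1 → after 1×micro: 1; S1 reads c0=1 → after 1×micro: 0; S2 reads c1=0 → after 2×micro: 0 ⇒ (c0=1, c1=0, c2=0)
[Jacobi] macro 9: S0 reads c0=1 → after 1×micro: 1; S1 reads c0=1 → after 1×micro: 0; S2 reads c1=0 → after 2×micro: 0 ⇒ (c0=1, c1=0, c2=0)
[Gauss-Seidel] macro 1: S0 reads c0=0 → after 1×micro: 1; S1 reads c0=1 → after 1×micro: 0; S2 reads c1=0 → after 2×micro: 0 ⇒ (c0=1, c1=0, c2=0)
[Gauss-Seidel] macro 2: S0 reads c0=1 → after 1×micro: 1; S1 reads c0=1 → after 1×micro: 0; S2 reads c1=0 → after 2×micro: 0 ⇒ (c0=1, c1=0, c2=0)
[Gauss-Seidel] macro 3: S0 reads c0=1 → after 1×micro: 1; S1 reads c0=1 → after 1×micro: 0; S2 reads c1=0 → after 2×micro: 0 ⇒ (c0=1, c1=0, c2=0)
[Gauss-Seidel] macro 4: S0 reads c0=1 → after 1×micro: 1; S1 reads c0=1 → after 1×micro: 0; S2 reads c1=0 → after 2×micro: 0 ⇒ (c0=1, c1=0, c2=0)
[Gauss-Seidel] macro 5: S0 reads c0=1 → after 1×micro: 1; S1 reads c0=1 → after 1×micro: 0; S2 reads c1=0 → after 2×micro: 0 ⇒ (c0=1, c1=0, c2=0)
[Gauss-Seidel] macro 6: S0 reads c0=1 → after 1×micro: 1; S1 reads c0=1 → after 1×micro: 0; S2 reads c1=0 → after 2×micro: 0 ⇒ (c0=1, c1=0, c2=0)
[Gauss-Seidel] macro 7: S0 reads c0=1 → after 1×micro: 1; S1 reads c0=1 → after 1×micro: 0; S2 reads c1=0 → after 2×micro: 0 ⇒ (c0=1, c1=0, c2=0)
[Gauss-Seidel] macro 8: S0 reads c0=1 → after 1×micro: 1; S1 reads c0=1 → after 1×micro: 0; S2 reads c1=0 → after 2×micro: 0 ⇒ (c0=1, c1=0, c2=0)
[Gauss-Seidel] macro 9: S0 reads c0=1 → after 1×micro: 1; S1 reads c0=1 → after 1×micro: 0; S2 reads c1=0 → after 2×micro: 0 ⇒ (c0=1, c1=0, c2=0)

first divergence at macro-step: 1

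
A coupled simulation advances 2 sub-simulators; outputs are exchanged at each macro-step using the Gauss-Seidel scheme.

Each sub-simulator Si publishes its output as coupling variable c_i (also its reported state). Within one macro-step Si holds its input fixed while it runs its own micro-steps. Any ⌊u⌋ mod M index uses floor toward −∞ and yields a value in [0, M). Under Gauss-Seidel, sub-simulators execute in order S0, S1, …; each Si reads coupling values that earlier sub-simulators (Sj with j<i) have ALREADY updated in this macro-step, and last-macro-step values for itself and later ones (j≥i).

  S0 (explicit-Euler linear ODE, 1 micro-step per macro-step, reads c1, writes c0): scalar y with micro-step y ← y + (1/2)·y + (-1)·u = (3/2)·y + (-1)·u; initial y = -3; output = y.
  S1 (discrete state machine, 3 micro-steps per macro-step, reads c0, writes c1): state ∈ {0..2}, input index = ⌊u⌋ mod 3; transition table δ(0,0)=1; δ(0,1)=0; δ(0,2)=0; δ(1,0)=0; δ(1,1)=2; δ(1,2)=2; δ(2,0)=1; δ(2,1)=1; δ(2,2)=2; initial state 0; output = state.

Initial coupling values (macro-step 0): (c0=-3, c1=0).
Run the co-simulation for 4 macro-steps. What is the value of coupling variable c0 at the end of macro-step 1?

c0 at macro-step 1 = -9/2

macro 1: S0 reads c1=0 → after 1×micro: -9/2; S1 reads c0=-9/2 → after 3×micro: 0 ⇒ (c0=-9/2, c1=0)
macro 2: S0 reads c1=0 → after 1×micro: -27/4; S1 reads c0=-27/4 → after 3×micro: 0 ⇒ (c0=-27/4, c1=0)
macro 3: S0 reads c1=0 → after 1×micro: -81/8; S1 reads c0=-81/8 → after 3×micro: 0 ⇒ (c0=-81/8, c1=0)
macro 4: S0 reads c1=0 → after 1×micro: -243/16; S1 reads c0=-243/16 → after 3×micro: 0 ⇒ (c0=-243/16, c1=0)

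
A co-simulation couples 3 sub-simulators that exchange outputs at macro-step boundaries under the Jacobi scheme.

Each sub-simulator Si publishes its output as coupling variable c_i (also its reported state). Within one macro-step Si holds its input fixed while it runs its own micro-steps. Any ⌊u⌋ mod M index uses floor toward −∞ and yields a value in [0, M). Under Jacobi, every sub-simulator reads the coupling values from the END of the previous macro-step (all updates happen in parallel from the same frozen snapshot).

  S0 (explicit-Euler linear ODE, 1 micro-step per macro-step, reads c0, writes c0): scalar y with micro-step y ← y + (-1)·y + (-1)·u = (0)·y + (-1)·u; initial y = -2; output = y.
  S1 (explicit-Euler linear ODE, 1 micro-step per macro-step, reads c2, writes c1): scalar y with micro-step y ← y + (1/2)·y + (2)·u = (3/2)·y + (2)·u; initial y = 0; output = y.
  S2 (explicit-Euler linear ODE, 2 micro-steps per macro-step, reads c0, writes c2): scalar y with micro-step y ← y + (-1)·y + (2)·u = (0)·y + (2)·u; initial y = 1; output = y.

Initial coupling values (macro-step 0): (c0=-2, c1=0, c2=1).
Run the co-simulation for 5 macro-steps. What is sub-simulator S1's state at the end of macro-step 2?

S1 state at macro-step 2 = -5

macro 1: S0 reads c0=-2 → after 1×micro: 2; S1 reads c2=1 → after 1×micro: 2; S2 reads c0=-2 → after 2×micro: -4 ⇒ (c0=2, c1=2, c2=-4)
macro 2: S0 reads c0=2 → after 1×micro: -2; S1 reads c2=-4 → after 1×micro: -5; S2 reads c0=2 → after 2×micro: 4 ⇒ (c0=-2, c1=-5, c2=4)
macro 3: S0 reads c0=-2 → after 1×micro: 2; S1 reads c2=4 → after 1×micro: 1/2; S2 reads c0=-2 → after 2×micro: -4 ⇒ (c0=2, c1=1/2, c2=-4)
macro 4: S0 reads c0=2 → after 1×micro: -2; S1 reads c2=-4 → after 1×micro: -29/4; S2 reads c0=2 → after 2×micro: 4 ⇒ (c0=-2, c1=-29/4, c2=4)
macro 5: S0 reads c0=-2 → after 1×micro: 2; S1 reads c2=4 → after 1×micro: -23/8; S2 reads c0=-2 → after 2×micro: -4 ⇒ (c0=2, c1=-23/8, c2=-4)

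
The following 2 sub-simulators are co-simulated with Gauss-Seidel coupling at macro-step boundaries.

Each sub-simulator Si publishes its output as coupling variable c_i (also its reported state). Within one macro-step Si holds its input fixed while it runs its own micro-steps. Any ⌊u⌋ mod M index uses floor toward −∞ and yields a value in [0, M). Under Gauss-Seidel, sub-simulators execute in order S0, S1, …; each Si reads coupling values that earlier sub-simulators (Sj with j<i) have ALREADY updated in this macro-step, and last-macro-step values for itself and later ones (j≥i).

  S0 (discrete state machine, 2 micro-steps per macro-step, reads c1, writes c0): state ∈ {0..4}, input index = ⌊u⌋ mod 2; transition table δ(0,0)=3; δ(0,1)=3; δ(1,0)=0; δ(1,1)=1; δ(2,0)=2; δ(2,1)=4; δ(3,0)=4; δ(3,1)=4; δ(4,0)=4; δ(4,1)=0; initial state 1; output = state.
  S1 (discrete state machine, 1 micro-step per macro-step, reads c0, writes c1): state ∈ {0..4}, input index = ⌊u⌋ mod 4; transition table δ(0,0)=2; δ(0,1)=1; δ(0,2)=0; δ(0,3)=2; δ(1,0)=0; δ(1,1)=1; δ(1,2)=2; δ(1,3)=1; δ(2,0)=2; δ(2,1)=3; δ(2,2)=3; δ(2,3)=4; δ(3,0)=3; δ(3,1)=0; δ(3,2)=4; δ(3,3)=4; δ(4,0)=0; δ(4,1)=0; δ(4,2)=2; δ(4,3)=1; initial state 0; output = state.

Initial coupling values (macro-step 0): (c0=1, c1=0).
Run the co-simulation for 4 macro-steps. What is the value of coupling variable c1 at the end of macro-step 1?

c1 at macro-step 1 = 2

macro 1: S0 reads c1=0 → after 2×micro: 3; S1 reads c0=3 → after 1×micro: 2 ⇒ (c0=3, c1=2)
macro 2: S0 reads c1=2 → after 2×micro: 4; S1 reads c0=4 → after 1×micro: 2 ⇒ (c0=4, c1=2)
macro 3: S0 reads c1=2 → after 2×micro: 4; S1 reads c0=4 → after 1×micro: 2 ⇒ (c0=4, c1=2)
macro 4: S0 reads c1=2 → after 2×micro: 4; S1 reads c0=4 → after 1×micro: 2 ⇒ (c0=4, c1=2)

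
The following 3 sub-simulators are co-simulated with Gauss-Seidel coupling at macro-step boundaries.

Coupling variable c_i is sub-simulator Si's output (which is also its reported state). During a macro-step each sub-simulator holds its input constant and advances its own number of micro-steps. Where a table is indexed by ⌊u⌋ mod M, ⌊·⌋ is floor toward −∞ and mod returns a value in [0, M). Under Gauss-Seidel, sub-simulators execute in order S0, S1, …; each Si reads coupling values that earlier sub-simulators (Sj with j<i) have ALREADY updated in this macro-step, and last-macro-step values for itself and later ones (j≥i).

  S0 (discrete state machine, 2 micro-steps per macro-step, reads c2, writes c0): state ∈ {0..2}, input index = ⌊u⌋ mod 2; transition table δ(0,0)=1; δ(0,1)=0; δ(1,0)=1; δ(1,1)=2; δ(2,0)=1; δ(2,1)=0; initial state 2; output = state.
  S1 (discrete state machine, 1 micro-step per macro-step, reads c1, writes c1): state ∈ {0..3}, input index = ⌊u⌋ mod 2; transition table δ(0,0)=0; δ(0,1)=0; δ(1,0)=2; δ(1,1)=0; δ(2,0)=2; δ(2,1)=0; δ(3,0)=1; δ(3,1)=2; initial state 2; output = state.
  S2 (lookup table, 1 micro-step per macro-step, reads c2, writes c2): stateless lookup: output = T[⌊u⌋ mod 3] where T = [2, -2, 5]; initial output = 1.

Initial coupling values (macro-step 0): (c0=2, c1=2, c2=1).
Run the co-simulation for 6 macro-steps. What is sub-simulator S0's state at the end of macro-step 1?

S0 state at macro-step 1 = 0

macro 1: S0 reads c2=1 → after 2×micro: 0; S1 reads c1=2 → after 1×micro: 2; S2 reads c2=1 → after 1×micro: -2 ⇒ (c0=0, c1=2, c2=-2)
macro 2: S0 reads c2=-2 → after 2×micro: 1; S1 reads c1=2 → after 1×micro: 2; S2 reads c2=-2 → after 1×micro: -2 ⇒ (c0=1, c1=2, c2=-2)
macro 3: S0 reads c2=-2 → after 2×micro: 1; S1 reads c1=2 → after 1×micro: 2; S2 reads c2=-2 → after 1×micro: -2 ⇒ (c0=1, c1=2, c2=-2)
macro 4: S0 reads c2=-2 → after 2×micro: 1; S1 reads c1=2 → after 1×micro: 2; S2 reads c2=-2 → after 1×micro: -2 ⇒ (c0=1, c1=2, c2=-2)
macro 5: S0 reads c2=-2 → after 2×micro: 1; S1 reads c1=2 → after 1×micro: 2; S2 reads c2=-2 → after 1×micro: -2 ⇒ (c0=1, c1=2, c2=-2)
macro 6: S0 reads c2=-2 → after 2×micro: 1; S1 reads c1=2 → after 1×micro: 2; S2 reads c2=-2 → after 1×micro: -2 ⇒ (c0=1, c1=2, c2=-2)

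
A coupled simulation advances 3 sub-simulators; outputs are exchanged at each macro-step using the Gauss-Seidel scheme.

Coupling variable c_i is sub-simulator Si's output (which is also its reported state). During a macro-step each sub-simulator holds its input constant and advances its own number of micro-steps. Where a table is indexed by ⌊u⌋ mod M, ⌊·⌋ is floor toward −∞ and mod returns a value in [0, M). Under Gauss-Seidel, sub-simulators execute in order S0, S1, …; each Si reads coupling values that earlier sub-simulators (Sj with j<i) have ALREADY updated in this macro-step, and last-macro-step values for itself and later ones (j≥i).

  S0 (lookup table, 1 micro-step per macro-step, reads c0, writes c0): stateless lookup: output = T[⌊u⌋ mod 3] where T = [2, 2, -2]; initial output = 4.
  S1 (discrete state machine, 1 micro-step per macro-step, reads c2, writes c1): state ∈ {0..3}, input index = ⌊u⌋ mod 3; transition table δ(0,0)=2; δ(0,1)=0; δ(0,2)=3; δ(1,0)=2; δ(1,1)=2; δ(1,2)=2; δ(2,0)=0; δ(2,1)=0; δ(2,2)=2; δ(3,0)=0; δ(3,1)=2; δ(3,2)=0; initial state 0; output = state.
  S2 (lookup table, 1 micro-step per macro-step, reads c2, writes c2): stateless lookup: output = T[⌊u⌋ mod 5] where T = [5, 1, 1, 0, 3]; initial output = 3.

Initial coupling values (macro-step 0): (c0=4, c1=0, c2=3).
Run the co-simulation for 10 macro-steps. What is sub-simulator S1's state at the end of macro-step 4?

S1 state at macro-step 4 = 0

macro 1: S0 reads c0=4 → after 1×micro: 2; S1 reads c2=3 → after 1×micro: 2; S2 reads c2=3 → after 1×micro: 0 ⇒ (c0=2, c1=2, c2=0)
macro 2: S0 reads c0=2 → after 1×micro: -2; S1 reads c2=0 → after 1×micro: 0; S2 reads c2=0 → after 1×micro: 5 ⇒ (c0=-2, c1=0, c2=5)
macro 3: S0 reads c0=-2 → after 1×micro: 2; S1 reads c2=5 → after 1×micro: 3; S2 reads c2=5 → after 1×micro: 5 ⇒ (c0=2, c1=3, c2=5)
macro 4: S0 reads c0=2 → after 1×micro: -2; S1 reads c2=5 → after 1×micro: 0; S2 reads c2=5 → after 1×micro: 5 ⇒ (c0=-2, c1=0, c2=5)
macro 5: S0 reads c0=-2 → after 1×micro: 2; S1 reads c2=5 → after 1×micro: 3; S2 reads c2=5 → after 1×micro: 5 ⇒ (c0=2, c1=3, c2=5)
macro 6: S0 reads c0=2 → after 1×micro: -2; S1 reads c2=5 → after 1×micro: 0; S2 reads c2=5 → after 1×micro: 5 ⇒ (c0=-2, c1=0, c2=5)
macro 7: S0 reads c0=-2 → after 1×micro: 2; S1 reads c2=5 → after 1×micro: 3; S2 reads c2=5 → after 1×micro: 5 ⇒ (c0=2, c1=3, c2=5)
macro 8: S0 reads c0=2 → after 1×micro: -2; S1 reads c2=5 → after 1×micro: 0; S2 reads c2=5 → after 1×micro: 5 ⇒ (c0=-2, c1=0, c2=5)
macro 9: S0 reads c0=-2 → after 1×micro: 2; S1 reads c2=5 → after 1×micro: 3; S2 reads c2=5 → after 1×micro: 5 ⇒ (c0=2, c1=3, c2=5)
macro 10: S0 reads c0=2 → after 1×micro: -2; S1 reads c2=5 → after 1×micro: 0; S2 reads c2=5 → after 1×micro: 5 ⇒ (c0=-2, c1=0, c2=5)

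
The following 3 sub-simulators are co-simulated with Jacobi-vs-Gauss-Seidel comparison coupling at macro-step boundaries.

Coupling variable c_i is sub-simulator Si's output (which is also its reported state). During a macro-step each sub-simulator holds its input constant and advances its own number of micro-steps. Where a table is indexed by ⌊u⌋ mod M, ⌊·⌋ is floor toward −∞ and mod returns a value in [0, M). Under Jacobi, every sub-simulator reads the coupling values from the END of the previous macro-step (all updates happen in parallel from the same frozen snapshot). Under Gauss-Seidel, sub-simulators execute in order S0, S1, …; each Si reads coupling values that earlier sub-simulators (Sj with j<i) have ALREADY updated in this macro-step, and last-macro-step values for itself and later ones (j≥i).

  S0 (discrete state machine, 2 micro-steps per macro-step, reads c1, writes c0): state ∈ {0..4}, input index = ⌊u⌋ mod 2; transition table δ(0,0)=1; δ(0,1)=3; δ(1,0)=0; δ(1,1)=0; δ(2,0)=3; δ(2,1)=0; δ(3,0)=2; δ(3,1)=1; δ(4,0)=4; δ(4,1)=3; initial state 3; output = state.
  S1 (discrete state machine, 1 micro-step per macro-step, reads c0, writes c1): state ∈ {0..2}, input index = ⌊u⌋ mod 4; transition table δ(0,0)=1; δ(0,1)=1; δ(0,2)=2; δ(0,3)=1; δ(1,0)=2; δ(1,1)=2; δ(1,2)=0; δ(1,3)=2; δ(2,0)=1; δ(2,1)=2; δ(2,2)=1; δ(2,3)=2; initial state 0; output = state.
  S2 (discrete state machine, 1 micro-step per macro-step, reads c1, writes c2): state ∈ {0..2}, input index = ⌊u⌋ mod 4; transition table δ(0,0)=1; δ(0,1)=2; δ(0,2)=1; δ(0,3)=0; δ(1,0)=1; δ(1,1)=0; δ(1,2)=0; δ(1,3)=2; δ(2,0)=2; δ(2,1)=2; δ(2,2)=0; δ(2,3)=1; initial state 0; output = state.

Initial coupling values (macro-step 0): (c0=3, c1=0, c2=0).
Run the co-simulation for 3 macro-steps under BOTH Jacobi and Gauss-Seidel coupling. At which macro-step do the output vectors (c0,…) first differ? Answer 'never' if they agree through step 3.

[Jacobi] macro 1: S0 reads c1=0 → after 2×micro: 3; S1 reads c0=3 → after 1×micro: 1; S2 reads c1=0 → after 1×micro: 1 ⇒ (c0=3, c1=1, c2=1)
[Jacobi] macro 2: S0 reads c1=1 → after 2×micro: 0; S1 reads c0=3 → after 1×micro: 2; S2 reads c1=1 → after 1×micro: 0 ⇒ (c0=0, c1=2, c2=0)
[Jacobi] macro 3: S0 reads c1=2 → after 2×micro: 0; S1 reads c0=0 → after 1×micro: 1; S2 reads c1=2 → after 1×micro: 1 ⇒ (c0=0, c1=1, c2=1)
[Gauss-Seidel] macro 1: S0 reads c1=0 → after 2×micro: 3; S1 reads c0=3 → after 1×micro: 1; S2 reads c1=1 → after 1×micro: 2 ⇒ (c0=3, c1=1, c2=2)
[Gauss-Seidel] macro 2: S0 reads c1=1 → after 2×micro: 0; S1 reads c0=0 → after 1×micro: 2; S2 reads c1=2 → after 1×micro: 0 ⇒ (c0=0, c1=2, c2=0)
[Gauss-Seidel] macro 3: S0 reads c1=2 → after 2×micro: 0; S1 reads c0=0 → after 1×micro: 1; S2 reads c1=1 → after 1×micro: 2 ⇒ (c0=0, c1=1, c2=2)

first divergence at macro-step: 1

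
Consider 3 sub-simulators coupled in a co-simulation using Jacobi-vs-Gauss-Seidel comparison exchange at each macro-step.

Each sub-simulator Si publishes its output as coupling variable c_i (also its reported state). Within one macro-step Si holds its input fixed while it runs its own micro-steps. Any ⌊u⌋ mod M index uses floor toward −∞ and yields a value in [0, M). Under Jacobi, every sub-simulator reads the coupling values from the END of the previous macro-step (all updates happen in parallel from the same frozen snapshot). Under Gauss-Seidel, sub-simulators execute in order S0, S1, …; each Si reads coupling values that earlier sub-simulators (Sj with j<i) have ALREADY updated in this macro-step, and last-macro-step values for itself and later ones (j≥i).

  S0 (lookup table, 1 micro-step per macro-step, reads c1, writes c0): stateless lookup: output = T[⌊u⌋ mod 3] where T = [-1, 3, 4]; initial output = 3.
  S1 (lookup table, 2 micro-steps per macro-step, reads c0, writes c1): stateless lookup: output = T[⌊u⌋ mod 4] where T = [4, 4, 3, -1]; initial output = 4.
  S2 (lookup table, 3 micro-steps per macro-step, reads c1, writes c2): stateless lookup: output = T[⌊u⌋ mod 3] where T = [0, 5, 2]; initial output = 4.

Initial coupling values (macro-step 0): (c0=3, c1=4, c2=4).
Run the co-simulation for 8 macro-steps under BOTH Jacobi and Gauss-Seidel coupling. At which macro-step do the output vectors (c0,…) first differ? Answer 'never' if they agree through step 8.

first divergence at macro-step: 1

[Jacobi] macro 1: S0 reads c1=4 → after 1×micro: 3; S1 reads c0=3 → after 2×micro: -1; S2 reads c1=4 → after 3×micro: 5 ⇒ (c0=3, c1=-1, c2=5)
[Jacobi] macro 2: S0 reads c1=-1 → after 1×micro: 4; S1 reads c0=3 → after 2×micro: -1; S2 reads c1=-1 → after 3×micro: 2 ⇒ (c0=4, c1=-1, c2=2)
[Jacobi] macro 3: S0 reads c1=-1 → after 1×micro: 4; S1 reads c0=4 → after 2×micro: 4; S2 reads c1=-1 → after 3×micro: 2 ⇒ (c0=4, c1=4, c2=2)
[Jacobi] macro 4: S0 reads c1=4 → after 1×micro: 3; S1 reads c0=4 → after 2×micro: 4; S2 reads c1=4 → after 3×micro: 5 ⇒ (c0=3, c1=4, c2=5)
[Jacobi] macro 5: S0 reads c1=4 → after 1×micro: 3; S1 reads c0=3 → after 2×micro: -1; S2 reads c1=4 → after 3×micro: 5 ⇒ (c0=3, c1=-1, c2=5)
[Jacobi] macro 6: S0 reads c1=-1 → after 1×micro: 4; S1 reads c0=3 → after 2×micro: -1; S2 reads c1=-1 → after 3×micro: 2 ⇒ (c0=4, c1=-1, c2=2)
[Jacobi] macro 7: S0 reads c1=-1 → after 1×micro: 4; S1 reads c0=4 → after 2×micro: 4; S2 reads c1=-1 → after 3×micro: 2 ⇒ (c0=4, c1=4, c2=2)
[Jacobi] macro 8: S0 reads c1=4 → after 1×micro: 3; S1 reads c0=4 → after 2×micro: 4; S2 reads c1=4 → after 3×micro: 5 ⇒ (c0=3, c1=4, c2=5)
[Gauss-Seidel] macro 1: S0 reads c1=4 → after 1×micro: 3; S1 reads c0=3 → after 2×micro: -1; S2 reads c1=-1 → after 3×micro: 2 ⇒ (c0=3, c1=-1, c2=2)
[Gauss-Seidel] macro 2: S0 reads c1=-1 → after 1×micro: 4; S1 reads c0=4 → after 2×micro: 4; S2 reads c1=4 → after 3×micro: 5 ⇒ (c0=4, c1=4, c2=5)
[Gauss-Seidel] macro 3: S0 reads c1=4 → after 1×micro: 3; S1 reads c0=3 → after 2×micro: -1; S2 reads c1=-1 → after 3×micro: 2 ⇒ (c0=3, c1=-1, c2=2)
[Gauss-Seidel] macro 4: S0 reads c1=-1 → after 1×micro: 4; S1 reads c0=4 → after 2×micro: 4; S2 reads c1=4 → after 3×micro: 5 ⇒ (c0=4, c1=4, c2=5)
[Gauss-Seidel] macro 5: S0 reads c1=4 → after 1×micro: 3; S1 reads c0=3 → after 2×micro: -1; S2 reads c1=-1 → after 3×micro: 2 ⇒ (c0=3, c1=-1, c2=2)
[Gauss-Seidel] macro 6: S0 reads c1=-1 → after 1×micro: 4; S1 reads c0=4 → after 2×micro: 4; S2 reads c1=4 → after 3×micro: 5 ⇒ (c0=4, c1=4, c2=5)
[Gauss-Seidel] macro 7: S0 reads c1=4 → after 1×micro: 3; S1 reads c0=3 → after 2×micro: -1; S2 reads c1=-1 → after 3×micro: 2 ⇒ (c0=3, c1=-1, c2=2)
[Gauss-Seidel] macro 8: S0 reads c1=-1 → after 1×micro: 4; S1 reads c0=4 → after 2×micro: 4; S2 reads c1=4 → after 3×micro: 5 ⇒ (c0=4, c1=4, c2=5)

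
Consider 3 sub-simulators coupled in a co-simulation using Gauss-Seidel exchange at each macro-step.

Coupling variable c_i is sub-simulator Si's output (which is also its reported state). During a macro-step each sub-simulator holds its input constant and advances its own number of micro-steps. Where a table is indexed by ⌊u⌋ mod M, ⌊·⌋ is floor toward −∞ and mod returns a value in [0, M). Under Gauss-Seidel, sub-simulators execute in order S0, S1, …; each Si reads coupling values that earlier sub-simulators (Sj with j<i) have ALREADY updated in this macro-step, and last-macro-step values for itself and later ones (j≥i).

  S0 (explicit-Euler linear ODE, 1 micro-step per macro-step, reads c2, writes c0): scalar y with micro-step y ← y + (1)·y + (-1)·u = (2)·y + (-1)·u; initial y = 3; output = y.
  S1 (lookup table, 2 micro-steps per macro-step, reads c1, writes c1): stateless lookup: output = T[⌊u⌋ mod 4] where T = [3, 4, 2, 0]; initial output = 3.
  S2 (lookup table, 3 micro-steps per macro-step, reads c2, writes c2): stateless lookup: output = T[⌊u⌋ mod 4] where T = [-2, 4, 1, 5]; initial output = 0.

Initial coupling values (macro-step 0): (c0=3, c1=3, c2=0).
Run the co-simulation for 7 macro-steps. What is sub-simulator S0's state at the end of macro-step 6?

macro 1: S0 reads c2=0 → after 1×micro: 6; S1 reads c1=3 → after 2×micro: 0; S2 reads c2=0 → after 3×micro: -2 ⇒ (c0=6, c1=0, c2=-2)
macro 2: S0 reads c2=-2 → after 1×micro: 14; S1 reads c1=0 → after 2×micro: 3; S2 reads c2=-2 → after 3×micro: 1 ⇒ (c0=14, c1=3, c2=1)
macro 3: S0 reads c2=1 → after 1×micro: 27; S1 reads c1=3 → after 2×micro: 0; S2 reads c2=1 → after 3×micro: 4 ⇒ (c0=27, c1=0, c2=4)
macro 4: S0 reads c2=4 → after 1×micro: 50; S1 reads c1=0 → after 2×micro: 3; S2 reads c2=4 → after 3×micro: -2 ⇒ (c0=50, c1=3, c2=-2)
macro 5: S0 reads c2=-2 → after 1×micro: 102; S1 reads c1=3 → after 2×micro: 0; S2 reads c2=-2 → after 3×micro: 1 ⇒ (c0=102, c1=0, c2=1)
macro 6: S0 reads c2=1 → after 1×micro: 203; S1 reads c1=0 → after 2×micro: 3; S2 reads c2=1 → after 3×micro: 4 ⇒ (c0=203, c1=3, c2=4)
macro 7: S0 reads c2=4 → after 1×micro: 402; S1 reads c1=3 → after 2×micro: 0; S2 reads c2=4 → after 3×micro: -2 ⇒ (c0=402, c1=0, c2=-2)

S0 state at macro-step 6 = 203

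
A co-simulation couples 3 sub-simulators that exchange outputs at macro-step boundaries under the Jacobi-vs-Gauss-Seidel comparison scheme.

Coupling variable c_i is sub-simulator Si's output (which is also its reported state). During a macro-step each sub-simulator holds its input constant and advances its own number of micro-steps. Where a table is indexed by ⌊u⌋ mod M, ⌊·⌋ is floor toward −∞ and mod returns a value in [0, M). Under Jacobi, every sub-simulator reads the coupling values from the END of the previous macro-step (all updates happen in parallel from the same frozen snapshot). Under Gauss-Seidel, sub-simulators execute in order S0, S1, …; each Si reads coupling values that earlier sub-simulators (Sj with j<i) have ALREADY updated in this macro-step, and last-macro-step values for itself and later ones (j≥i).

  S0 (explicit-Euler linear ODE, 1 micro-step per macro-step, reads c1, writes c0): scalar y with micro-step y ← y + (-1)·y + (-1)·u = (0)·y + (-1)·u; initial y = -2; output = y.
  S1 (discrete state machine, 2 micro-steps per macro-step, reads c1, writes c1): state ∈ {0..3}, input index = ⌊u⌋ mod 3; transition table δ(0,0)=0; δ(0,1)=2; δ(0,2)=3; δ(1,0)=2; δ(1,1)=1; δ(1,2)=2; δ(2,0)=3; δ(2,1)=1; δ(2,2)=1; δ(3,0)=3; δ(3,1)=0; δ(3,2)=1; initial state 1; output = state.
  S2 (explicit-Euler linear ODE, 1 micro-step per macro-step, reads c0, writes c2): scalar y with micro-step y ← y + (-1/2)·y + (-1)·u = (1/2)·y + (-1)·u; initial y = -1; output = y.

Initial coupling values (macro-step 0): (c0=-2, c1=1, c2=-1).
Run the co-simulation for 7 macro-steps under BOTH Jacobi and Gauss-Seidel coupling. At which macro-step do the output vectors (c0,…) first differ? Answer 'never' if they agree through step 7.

[Jacobi] macro 1: S0 reads c1=1 → after 1×micro: -1; S1 reads c1=1 → after 2×micro: 1; S2 reads c0=-2 → after 1×micro: 3/2 ⇒ (c0=-1, c1=1, c2=3/2)
[Jacobi] macro 2: S0 reads c1=1 → after 1×micro: -1; S1 reads c1=1 → after 2×micro: 1; S2 reads c0=-1 → after 1×micro: 7/4 ⇒ (c0=-1, c1=1, c2=7/4)
[Jacobi] macro 3: S0 reads c1=1 → after 1×micro: -1; S1 reads c1=1 → after 2×micro: 1; S2 reads c0=-1 → after 1×micro: 15/8 ⇒ (c0=-1, c1=1, c2=15/8)
[Jacobi] macro 4: S0 reads c1=1 → after 1×micro: -1; S1 reads c1=1 → after 2×micro: 1; S2 reads c0=-1 → after 1×micro: 31/16 ⇒ (c0=-1, c1=1, c2=31/16)
[Jacobi] macro 5: S0 reads c1=1 → after 1×micro: -1; S1 reads c1=1 → after 2×micro: 1; S2 reads c0=-1 → after 1×micro: 63/32 ⇒ (c0=-1, c1=1, c2=63/32)
[Jacobi] macro 6: S0 reads c1=1 → after 1×micro: -1; S1 reads c1=1 → after 2×micro: 1; S2 reads c0=-1 → after 1×micro: 127/64 ⇒ (c0=-1, c1=1, c2=127/64)
[Jacobi] macro 7: S0 reads c1=1 → after 1×micro: -1; S1 reads c1=1 → after 2×micro: 1; S2 reads c0=-1 → after 1×micro: 255/128 ⇒ (c0=-1, c1=1, c2=255/128)
[Gauss-Seidel] macro 1: S0 reads c1=1 → after 1×micro: -1; S1 reads c1=1 → after 2×micro: 1; S2 reads c0=-1 → after 1×micro: 1/2 ⇒ (c0=-1, c1=1, c2=1/2)
[Gauss-Seidel] macro 2: S0 reads c1=1 → after 1×micro: -1; S1 reads c1=1 → after 2×micro: 1; S2 reads c0=-1 → after 1×micro: 5/4 ⇒ (c0=-1, c1=1, c2=5/4)
[Gauss-Seidel] macro 3: S0 reads c1=1 → after 1×micro: -1; S1 reads c1=1 → after 2×micro: 1; S2 reads c0=-1 → after 1×micro: 13/8 ⇒ (c0=-1, c1=1, c2=13/8)
[Gauss-Seidel] macro 4: S0 reads c1=1 → after 1×micro: -1; S1 reads c1=1 → after 2×micro: 1; S2 reads c0=-1 → after 1×micro: 29/16 ⇒ (c0=-1, c1=1, c2=29/16)
[Gauss-Seidel] macro 5: S0 reads c1=1 → after 1×micro: -1; S1 reads c1=1 → after 2×micro: 1; S2 reads c0=-1 → after 1×micro: 61/32 ⇒ (c0=-1, c1=1, c2=61/32)
[Gauss-Seidel] macro 6: S0 reads c1=1 → after 1×micro: -1; S1 reads c1=1 → after 2×micro: 1; S2 reads c0=-1 → after 1×micro: 125/64 ⇒ (c0=-1, c1=1, c2=125/64)
[Gauss-Seidel] macro 7: S0 reads c1=1 → after 1×micro: -1; S1 reads c1=1 → after 2×micro: 1; S2 reads c0=-1 → after 1×micro: 253/128 ⇒ (c0=-1, c1=1, c2=253/128)

first divergence at macro-step: 1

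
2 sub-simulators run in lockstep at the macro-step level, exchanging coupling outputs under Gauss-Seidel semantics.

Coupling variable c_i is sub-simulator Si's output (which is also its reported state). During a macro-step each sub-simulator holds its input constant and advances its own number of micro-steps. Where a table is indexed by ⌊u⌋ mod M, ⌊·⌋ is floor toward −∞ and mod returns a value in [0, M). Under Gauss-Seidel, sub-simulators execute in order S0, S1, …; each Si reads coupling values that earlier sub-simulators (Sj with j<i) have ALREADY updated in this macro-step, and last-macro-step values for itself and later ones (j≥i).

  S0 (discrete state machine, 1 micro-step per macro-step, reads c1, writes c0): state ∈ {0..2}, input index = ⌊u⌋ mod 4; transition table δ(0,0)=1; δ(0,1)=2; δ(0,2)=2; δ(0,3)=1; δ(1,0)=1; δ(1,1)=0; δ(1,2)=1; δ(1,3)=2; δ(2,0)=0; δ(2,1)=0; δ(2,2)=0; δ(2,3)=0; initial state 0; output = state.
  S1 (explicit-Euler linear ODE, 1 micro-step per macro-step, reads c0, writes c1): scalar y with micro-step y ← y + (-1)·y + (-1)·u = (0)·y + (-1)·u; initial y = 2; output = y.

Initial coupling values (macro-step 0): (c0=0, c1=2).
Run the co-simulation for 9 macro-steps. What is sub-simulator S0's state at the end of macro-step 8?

macro 1: S0 reads c1=2 → after 1×micro: 2; S1 reads c0=2 → after 1×micro: -2 ⇒ (c0=2, c1=-2)
macro 2: S0 reads c1=-2 → after 1×micro: 0; S1 reads c0=0 → after 1×micro: 0 ⇒ (c0=0, c1=0)
macro 3: S0 reads c1=0 → after 1×micro: 1; S1 reads c0=1 → after 1×micro: -1 ⇒ (c0=1, c1=-1)
macro 4: S0 reads c1=-1 → after 1×micro: 2; S1 reads c0=2 → after 1×micro: -2 ⇒ (c0=2, c1=-2)
macro 5: S0 reads c1=-2 → after 1×micro: 0; S1 reads c0=0 → after 1×micro: 0 ⇒ (c0=0, c1=0)
macro 6: S0 reads c1=0 → after 1×micro: 1; S1 reads c0=1 → after 1×micro: -1 ⇒ (c0=1, c1=-1)
macro 7: S0 reads c1=-1 → after 1×micro: 2; S1 reads c0=2 → after 1×micro: -2 ⇒ (c0=2, c1=-2)
macro 8: S0 reads c1=-2 → after 1×micro: 0; S1 reads c0=0 → after 1×micro: 0 ⇒ (c0=0, c1=0)
macro 9: S0 reads c1=0 → after 1×micro: 1; S1 reads c0=1 → after 1×micro: -1 ⇒ (c0=1, c1=-1)

S0 state at macro-step 8 = 0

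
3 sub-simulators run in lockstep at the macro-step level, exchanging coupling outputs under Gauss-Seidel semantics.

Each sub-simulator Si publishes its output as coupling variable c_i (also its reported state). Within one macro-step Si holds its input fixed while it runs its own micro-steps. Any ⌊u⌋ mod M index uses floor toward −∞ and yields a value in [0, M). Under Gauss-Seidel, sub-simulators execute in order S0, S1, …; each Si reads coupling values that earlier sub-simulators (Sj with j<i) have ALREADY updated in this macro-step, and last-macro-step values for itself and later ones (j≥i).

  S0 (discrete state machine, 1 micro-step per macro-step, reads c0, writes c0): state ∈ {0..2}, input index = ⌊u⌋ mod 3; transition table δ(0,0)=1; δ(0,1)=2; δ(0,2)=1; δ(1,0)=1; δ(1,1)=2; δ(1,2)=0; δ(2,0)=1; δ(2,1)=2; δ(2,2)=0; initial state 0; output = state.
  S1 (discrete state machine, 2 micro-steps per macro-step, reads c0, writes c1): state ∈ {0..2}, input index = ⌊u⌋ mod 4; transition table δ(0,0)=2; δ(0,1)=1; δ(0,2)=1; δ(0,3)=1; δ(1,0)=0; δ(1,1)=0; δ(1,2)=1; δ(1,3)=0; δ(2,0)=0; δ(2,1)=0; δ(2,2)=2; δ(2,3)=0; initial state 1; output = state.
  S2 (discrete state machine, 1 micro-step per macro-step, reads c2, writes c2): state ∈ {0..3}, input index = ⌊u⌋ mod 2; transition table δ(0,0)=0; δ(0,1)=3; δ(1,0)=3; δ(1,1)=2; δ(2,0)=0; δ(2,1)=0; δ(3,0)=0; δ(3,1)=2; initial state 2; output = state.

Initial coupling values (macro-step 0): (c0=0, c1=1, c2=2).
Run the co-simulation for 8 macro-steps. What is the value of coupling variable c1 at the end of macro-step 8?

c1 at macro-step 8 = 1

macro 1: S0 reads c0=0 → after 1×micro: 1; S1 reads c0=1 → after 2×micro: 1; S2 reads c2=2 → after 1×micro: 0 ⇒ (c0=1, c1=1, c2=0)
macro 2: S0 reads c0=1 → after 1×micro: 2; S1 reads c0=2 → after 2×micro: 1; S2 reads c2=0 → after 1×micro: 0 ⇒ (c0=2, c1=1, c2=0)
macro 3: S0 reads c0=2 → after 1×micro: 0; S1 reads c0=0 → after 2×micro: 2; S2 reads c2=0 → after 1×micro: 0 ⇒ (c0=0, c1=2, c2=0)
macro 4: S0 reads c0=0 → after 1×micro: 1; S1 reads c0=1 → after 2×micro: 1; S2 reads c2=0 → after 1×micro: 0 ⇒ (c0=1, c1=1, c2=0)
macro 5: S0 reads c0=1 → after 1×micro: 2; S1 reads c0=2 → after 2×micro: 1; S2 reads c2=0 → after 1×micro: 0 ⇒ (c0=2, c1=1, c2=0)
macro 6: S0 reads c0=2 → after 1×micro: 0; S1 reads c0=0 → after 2×micro: 2; S2 reads c2=0 → after 1×micro: 0 ⇒ (c0=0, c1=2, c2=0)
macro 7: S0 reads c0=0 → after 1×micro: 1; S1 reads c0=1 → after 2×micro: 1; S2 reads c2=0 → after 1×micro: 0 ⇒ (c0=1, c1=1, c2=0)
macro 8: S0 reads c0=1 → after 1×micro: 2; S1 reads c0=2 → after 2×micro: 1; S2 reads c2=0 → after 1×micro: 0 ⇒ (c0=2, c1=1, c2=0)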